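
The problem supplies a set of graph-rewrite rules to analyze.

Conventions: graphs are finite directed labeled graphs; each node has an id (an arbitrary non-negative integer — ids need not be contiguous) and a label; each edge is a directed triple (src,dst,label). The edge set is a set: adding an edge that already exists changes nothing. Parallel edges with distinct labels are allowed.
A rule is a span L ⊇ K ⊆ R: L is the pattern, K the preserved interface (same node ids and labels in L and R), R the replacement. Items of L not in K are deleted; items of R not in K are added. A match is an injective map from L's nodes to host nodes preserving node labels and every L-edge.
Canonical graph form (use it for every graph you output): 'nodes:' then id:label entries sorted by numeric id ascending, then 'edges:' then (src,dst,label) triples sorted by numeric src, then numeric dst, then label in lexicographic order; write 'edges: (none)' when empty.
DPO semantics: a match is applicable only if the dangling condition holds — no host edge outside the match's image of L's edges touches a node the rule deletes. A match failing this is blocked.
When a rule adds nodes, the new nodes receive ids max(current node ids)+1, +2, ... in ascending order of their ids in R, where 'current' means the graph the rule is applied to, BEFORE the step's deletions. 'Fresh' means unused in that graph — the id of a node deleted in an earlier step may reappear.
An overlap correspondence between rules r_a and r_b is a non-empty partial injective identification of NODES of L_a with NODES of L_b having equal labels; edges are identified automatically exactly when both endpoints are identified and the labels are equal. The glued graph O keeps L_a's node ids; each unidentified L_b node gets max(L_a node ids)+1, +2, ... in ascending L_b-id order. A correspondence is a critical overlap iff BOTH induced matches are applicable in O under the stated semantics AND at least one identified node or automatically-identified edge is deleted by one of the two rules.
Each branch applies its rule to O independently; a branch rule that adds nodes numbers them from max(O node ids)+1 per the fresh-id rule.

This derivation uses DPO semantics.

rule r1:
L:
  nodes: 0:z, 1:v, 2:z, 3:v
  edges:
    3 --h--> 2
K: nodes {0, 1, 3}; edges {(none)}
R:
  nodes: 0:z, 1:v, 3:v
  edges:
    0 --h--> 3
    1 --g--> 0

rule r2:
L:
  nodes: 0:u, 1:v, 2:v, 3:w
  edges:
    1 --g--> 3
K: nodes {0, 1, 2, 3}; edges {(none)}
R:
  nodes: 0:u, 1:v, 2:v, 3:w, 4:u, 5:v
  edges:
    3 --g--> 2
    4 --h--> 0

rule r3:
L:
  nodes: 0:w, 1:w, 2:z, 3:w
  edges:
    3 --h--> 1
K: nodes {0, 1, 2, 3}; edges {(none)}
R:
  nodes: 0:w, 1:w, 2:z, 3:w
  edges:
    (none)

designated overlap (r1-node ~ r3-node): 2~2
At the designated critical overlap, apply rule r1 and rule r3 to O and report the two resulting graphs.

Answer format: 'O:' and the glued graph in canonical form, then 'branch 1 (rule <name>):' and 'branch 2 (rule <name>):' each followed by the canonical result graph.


O:
nodes: 0:z, 1:v, 2:z, 3:v, 4:w, 5:w, 6:w
edges: (3,2,h); (6,5,h)
branch 1 (rule r1):
nodes: 0:z, 1:v, 3:v, 4:w, 5:w, 6:w
edges: (0,3,h); (1,0,g); (6,5,h)
branch 2 (rule r3):
nodes: 0:z, 1:v, 2:z, 3:v, 4:w, 5:w, 6:w
edges: (3,2,h)


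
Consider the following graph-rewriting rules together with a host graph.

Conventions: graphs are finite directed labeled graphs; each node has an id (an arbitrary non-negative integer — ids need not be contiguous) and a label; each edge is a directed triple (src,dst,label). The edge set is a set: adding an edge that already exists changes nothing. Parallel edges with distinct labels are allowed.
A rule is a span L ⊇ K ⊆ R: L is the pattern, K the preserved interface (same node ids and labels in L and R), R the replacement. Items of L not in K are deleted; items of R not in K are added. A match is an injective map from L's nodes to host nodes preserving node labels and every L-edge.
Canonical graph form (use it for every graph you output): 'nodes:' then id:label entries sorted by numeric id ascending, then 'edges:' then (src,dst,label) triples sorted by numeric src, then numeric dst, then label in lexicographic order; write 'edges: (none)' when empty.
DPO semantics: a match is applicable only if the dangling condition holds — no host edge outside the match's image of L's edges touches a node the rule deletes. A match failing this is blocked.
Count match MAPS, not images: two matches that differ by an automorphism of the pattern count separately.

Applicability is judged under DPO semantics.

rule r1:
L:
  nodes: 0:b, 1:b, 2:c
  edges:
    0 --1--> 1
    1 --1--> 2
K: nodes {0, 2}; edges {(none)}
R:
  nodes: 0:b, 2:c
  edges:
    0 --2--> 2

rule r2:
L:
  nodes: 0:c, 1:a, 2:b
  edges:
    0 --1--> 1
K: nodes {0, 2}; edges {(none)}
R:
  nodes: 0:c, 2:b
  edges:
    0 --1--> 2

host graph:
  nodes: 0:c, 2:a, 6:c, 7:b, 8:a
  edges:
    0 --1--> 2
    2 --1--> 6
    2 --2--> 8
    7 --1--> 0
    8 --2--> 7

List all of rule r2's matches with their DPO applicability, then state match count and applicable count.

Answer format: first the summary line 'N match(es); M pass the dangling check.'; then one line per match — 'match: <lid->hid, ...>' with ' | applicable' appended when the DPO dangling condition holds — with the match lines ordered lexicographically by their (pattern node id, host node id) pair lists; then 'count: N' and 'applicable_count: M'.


1 match(es); 0 pass the dangling check.
match: 0->0, 1->2, 2->7
count: 1
applicable_count: 0


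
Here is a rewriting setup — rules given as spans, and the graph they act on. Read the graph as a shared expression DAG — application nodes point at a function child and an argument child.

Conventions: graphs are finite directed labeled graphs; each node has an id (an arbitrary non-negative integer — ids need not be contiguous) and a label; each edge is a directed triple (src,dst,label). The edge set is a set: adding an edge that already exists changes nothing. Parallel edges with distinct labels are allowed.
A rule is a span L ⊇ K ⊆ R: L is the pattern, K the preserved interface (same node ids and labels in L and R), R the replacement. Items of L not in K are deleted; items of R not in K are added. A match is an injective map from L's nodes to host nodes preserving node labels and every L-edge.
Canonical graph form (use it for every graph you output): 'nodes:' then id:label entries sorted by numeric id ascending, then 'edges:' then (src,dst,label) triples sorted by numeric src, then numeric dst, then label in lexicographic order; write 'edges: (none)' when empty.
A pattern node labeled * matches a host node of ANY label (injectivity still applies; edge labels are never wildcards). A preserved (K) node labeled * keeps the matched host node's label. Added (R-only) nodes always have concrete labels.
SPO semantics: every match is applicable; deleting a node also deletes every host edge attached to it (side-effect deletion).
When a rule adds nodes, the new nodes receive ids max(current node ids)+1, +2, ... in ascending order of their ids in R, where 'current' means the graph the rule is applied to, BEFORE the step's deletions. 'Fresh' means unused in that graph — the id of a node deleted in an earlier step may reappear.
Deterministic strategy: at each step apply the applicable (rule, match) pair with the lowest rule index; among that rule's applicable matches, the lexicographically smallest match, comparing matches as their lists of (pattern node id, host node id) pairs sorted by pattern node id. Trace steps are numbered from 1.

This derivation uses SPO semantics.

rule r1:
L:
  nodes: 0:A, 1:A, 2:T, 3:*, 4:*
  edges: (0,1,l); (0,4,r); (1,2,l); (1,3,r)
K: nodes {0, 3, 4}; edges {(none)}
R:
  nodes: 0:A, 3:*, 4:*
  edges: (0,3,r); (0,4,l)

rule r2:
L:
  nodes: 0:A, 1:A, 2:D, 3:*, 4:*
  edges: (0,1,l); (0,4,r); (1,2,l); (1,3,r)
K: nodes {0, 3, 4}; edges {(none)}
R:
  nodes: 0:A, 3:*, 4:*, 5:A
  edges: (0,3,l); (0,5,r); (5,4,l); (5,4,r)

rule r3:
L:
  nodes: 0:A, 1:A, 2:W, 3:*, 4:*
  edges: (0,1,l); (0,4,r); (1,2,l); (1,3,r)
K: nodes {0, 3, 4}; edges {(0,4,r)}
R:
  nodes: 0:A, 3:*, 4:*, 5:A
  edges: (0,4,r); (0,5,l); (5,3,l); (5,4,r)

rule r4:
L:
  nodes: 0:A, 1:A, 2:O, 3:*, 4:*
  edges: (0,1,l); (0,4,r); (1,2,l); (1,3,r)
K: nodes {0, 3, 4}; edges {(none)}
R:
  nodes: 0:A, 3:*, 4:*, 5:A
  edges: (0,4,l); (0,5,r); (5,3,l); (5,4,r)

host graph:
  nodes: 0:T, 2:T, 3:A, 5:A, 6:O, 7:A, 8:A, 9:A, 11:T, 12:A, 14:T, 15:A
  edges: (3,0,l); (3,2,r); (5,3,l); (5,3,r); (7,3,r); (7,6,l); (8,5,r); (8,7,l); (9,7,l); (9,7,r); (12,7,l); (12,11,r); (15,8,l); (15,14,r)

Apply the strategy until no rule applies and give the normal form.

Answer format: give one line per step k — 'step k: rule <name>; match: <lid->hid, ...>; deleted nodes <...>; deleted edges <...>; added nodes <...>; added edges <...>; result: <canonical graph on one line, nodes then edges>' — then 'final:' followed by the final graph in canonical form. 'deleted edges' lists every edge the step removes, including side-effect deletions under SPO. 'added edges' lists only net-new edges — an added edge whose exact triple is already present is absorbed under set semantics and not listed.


step 1: rule r4; match: 0->8, 1->7, 2->6, 3->3, 4->5; deleted nodes 6, 7; deleted edges (7,3,r); (7,6,l); (8,5,r); (8,7,l); (9,7,l); (9,7,r); (12,7,l); added nodes 16; added edges (8,5,l); (8,16,r); (16,3,l); (16,5,r); result: nodes: 0:T, 2:T, 3:A, 5:A, 8:A, 9:A, 11:T, 12:A, 14:T, 15:A, 16:A edges: (3,0,l); (3,2,r); (5,3,l); (5,3,r); (8,5,l); (8,16,r); (12,11,r); (15,8,l); (15,14,r); (16,3,l); (16,5,r)
step 2: rule r1; match: 0->16, 1->3, 2->0, 3->2, 4->5; deleted nodes 0, 3; deleted edges (3,0,l); (3,2,r); (5,3,l); (5,3,r); (16,3,l); (16,5,r); added nodes (none); added edges (16,2,r); (16,5,l); result: nodes: 2:T, 5:A, 8:A, 9:A, 11:T, 12:A, 14:T, 15:A, 16:A edges: (8,5,l); (8,16,r); (12,11,r); (15,8,l); (15,14,r); (16,2,r); (16,5,l)
final:
nodes: 2:T, 5:A, 8:A, 9:A, 11:T, 12:A, 14:T, 15:A, 16:A
edges: (8,5,l); (8,16,r); (12,11,r); (15,8,l); (15,14,r); (16,2,r); (16,5,l)


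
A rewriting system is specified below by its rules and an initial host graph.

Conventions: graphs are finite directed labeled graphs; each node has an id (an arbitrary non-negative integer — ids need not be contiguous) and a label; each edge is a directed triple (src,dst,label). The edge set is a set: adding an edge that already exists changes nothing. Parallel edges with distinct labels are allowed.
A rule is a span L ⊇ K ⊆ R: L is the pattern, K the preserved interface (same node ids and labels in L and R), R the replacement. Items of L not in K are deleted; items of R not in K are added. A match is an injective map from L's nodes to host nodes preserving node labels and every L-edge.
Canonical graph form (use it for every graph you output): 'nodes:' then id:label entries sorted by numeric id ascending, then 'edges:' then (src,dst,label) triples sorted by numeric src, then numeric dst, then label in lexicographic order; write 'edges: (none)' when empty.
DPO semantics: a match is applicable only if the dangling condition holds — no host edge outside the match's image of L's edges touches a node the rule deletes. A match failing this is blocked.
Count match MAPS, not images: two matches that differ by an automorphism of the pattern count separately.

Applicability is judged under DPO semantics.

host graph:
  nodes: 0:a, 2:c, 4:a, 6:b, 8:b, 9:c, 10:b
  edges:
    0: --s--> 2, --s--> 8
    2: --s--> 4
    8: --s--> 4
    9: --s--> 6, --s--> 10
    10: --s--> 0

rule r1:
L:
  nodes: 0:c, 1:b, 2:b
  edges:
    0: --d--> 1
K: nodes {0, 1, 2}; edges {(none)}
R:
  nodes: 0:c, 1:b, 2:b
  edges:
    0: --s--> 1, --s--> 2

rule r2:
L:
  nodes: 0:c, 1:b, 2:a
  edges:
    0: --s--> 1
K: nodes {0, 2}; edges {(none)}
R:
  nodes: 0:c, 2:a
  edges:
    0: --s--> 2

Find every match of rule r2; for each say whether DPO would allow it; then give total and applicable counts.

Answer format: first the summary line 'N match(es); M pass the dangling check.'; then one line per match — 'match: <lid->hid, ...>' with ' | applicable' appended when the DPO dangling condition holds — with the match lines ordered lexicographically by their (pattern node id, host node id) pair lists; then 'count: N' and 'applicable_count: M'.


4 match(es); 2 pass the dangling check.
match: 0->9, 1->6, 2->0 | applicable
match: 0->9, 1->6, 2->4 | applicable
match: 0->9, 1->10, 2->0
match: 0->9, 1->10, 2->4
count: 4
applicable_count: 2


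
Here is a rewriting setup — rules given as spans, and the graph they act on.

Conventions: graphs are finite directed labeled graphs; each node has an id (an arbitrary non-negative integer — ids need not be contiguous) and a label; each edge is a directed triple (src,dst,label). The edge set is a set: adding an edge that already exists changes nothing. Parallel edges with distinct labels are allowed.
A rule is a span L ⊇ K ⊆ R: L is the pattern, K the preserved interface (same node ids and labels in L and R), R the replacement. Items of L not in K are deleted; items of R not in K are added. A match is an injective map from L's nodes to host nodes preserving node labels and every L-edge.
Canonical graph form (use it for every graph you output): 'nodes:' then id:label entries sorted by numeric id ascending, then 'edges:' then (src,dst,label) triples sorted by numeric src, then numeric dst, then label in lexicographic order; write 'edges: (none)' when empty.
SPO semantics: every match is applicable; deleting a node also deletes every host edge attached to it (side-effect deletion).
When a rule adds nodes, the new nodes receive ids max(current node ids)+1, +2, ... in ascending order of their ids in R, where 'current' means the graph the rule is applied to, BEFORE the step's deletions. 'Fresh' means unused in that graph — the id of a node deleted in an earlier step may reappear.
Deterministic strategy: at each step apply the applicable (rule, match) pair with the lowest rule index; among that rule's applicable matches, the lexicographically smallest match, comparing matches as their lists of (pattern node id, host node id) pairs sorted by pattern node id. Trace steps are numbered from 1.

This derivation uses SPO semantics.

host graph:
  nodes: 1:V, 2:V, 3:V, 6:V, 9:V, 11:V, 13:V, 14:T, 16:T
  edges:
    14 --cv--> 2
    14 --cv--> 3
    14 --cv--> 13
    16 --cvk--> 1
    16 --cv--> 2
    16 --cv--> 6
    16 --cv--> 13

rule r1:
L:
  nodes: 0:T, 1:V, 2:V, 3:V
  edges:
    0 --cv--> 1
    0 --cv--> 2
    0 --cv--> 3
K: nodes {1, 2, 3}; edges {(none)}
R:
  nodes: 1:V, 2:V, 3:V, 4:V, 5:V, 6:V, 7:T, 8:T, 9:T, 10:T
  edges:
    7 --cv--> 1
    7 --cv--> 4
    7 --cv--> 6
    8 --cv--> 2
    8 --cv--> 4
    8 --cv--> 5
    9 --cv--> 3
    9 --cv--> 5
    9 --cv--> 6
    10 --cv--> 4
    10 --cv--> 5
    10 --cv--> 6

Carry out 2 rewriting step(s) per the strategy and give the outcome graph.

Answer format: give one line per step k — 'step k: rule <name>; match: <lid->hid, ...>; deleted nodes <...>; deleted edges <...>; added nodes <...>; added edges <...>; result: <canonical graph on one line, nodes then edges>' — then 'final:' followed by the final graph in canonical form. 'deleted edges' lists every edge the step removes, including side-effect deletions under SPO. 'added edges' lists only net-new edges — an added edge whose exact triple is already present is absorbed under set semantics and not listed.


step 1: rule r1; match: 0->14, 1->2, 2->3, 3->13; deleted nodes 14; deleted edges (14,2,cv); (14,3,cv); (14,13,cv); added nodes 17, 18, 19, 20, 21, 22, 23; added edges (20,2,cv); (20,17,cv); (20,19,cv); (21,3,cv); (21,17,cv); (21,18,cv); (22,13,cv); (22,18,cv); (22,19,cv); (23,17,cv); (23,18,cv); (23,19,cv); result: nodes: 1:V, 2:V, 3:V, 6:V, 9:V, 11:V, 13:V, 16:T, 17:V, 18:V, 19:V, 20:T, 21:T, 22:T, 23:T edges: (16,1,cvk); (16,2,cv); (16,6,cv); (16,13,cv); (20,2,cv); (20,17,cv); (20,19,cv); (21,3,cv); (21,17,cv); (21,18,cv); (22,13,cv); (22,18,cv); (22,19,cv); (23,17,cv); (23,18,cv); (23,19,cv)
step 2: rule r1; match: 0->16, 1->2, 2->6, 3->13; deleted nodes 16; deleted edges (16,1,cvk); (16,2,cv); (16,6,cv); (16,13,cv); added nodes 24, 25, 26, 27, 28, 29, 30; added edges (27,2,cv); (27,24,cv); (27,26,cv); (28,6,cv); (28,24,cv); (28,25,cv); (29,13,cv); (29,25,cv); (29,26,cv); (30,24,cv); (30,25,cv); (30,26,cv); result: nodes: 1:V, 2:V, 3:V, 6:V, 9:V, 11:V, 13:V, 17:V, 18:V, 19:V, 20:T, 21:T, 22:T, 23:T, 24:V, 25:V, 26:V, 27:T, 28:T, 29:T, 30:T edges: (20,2,cv); (20,17,cv); (20,19,cv); (21,3,cv); (21,17,cv); (21,18,cv); (22,13,cv); (22,18,cv); (22,19,cv); (23,17,cv); (23,18,cv); (23,19,cv); (27,2,cv); (27,24,cv); (27,26,cv); (28,6,cv); (28,24,cv); (28,25,cv); (29,13,cv); (29,25,cv); (29,26,cv); (30,24,cv); (30,25,cv); (30,26,cv)
final:
nodes: 1:V, 2:V, 3:V, 6:V, 9:V, 11:V, 13:V, 17:V, 18:V, 19:V, 20:T, 21:T, 22:T, 23:T, 24:V, 25:V, 26:V, 27:T, 28:T, 29:T, 30:T
edges: (20,2,cv); (20,17,cv); (20,19,cv); (21,3,cv); (21,17,cv); (21,18,cv); (22,13,cv); (22,18,cv); (22,19,cv); (23,17,cv); (23,18,cv); (23,19,cv); (27,2,cv); (27,24,cv); (27,26,cv); (28,6,cv); (28,24,cv); (28,25,cv); (29,13,cv); (29,25,cv); (29,26,cv); (30,24,cv); (30,25,cv); (30,26,cv)


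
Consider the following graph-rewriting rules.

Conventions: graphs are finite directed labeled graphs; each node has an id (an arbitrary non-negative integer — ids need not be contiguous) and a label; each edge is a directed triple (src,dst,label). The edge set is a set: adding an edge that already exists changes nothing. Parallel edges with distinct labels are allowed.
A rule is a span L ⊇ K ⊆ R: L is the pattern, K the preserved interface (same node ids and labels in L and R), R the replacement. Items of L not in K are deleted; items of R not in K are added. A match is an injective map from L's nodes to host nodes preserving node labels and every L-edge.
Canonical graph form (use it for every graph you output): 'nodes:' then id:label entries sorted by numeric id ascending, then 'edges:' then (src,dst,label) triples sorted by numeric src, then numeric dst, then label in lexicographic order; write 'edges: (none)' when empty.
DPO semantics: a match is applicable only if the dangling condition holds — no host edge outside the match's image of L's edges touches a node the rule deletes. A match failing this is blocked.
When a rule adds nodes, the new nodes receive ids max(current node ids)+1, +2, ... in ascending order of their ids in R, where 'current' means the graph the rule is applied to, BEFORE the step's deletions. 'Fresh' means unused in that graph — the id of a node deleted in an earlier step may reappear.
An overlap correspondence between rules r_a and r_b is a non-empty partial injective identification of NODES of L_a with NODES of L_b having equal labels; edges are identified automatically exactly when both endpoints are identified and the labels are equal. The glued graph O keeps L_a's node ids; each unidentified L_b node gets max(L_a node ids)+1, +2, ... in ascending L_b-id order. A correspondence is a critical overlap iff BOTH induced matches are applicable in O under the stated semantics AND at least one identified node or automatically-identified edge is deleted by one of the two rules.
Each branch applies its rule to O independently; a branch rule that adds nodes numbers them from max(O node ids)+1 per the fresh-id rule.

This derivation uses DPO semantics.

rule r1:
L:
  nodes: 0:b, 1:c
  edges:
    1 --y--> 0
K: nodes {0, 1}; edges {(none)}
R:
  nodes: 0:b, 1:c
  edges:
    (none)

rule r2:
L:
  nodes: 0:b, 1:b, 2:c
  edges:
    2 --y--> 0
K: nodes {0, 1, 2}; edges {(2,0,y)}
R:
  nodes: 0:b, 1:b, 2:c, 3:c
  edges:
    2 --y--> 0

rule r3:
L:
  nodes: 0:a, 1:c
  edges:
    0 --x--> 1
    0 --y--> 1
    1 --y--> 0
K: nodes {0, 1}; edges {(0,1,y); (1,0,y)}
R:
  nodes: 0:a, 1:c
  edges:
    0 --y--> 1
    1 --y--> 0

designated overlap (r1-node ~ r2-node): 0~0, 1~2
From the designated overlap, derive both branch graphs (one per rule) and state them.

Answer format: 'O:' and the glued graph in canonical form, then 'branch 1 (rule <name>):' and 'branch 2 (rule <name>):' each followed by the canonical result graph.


O:
nodes: 0:b, 1:c, 2:b
edges: (1,0,y)
branch 1 (rule r1):
nodes: 0:b, 1:c, 2:b
edges: (none)
branch 2 (rule r2):
nodes: 0:b, 1:c, 2:b, 3:c
edges: (1,0,y)


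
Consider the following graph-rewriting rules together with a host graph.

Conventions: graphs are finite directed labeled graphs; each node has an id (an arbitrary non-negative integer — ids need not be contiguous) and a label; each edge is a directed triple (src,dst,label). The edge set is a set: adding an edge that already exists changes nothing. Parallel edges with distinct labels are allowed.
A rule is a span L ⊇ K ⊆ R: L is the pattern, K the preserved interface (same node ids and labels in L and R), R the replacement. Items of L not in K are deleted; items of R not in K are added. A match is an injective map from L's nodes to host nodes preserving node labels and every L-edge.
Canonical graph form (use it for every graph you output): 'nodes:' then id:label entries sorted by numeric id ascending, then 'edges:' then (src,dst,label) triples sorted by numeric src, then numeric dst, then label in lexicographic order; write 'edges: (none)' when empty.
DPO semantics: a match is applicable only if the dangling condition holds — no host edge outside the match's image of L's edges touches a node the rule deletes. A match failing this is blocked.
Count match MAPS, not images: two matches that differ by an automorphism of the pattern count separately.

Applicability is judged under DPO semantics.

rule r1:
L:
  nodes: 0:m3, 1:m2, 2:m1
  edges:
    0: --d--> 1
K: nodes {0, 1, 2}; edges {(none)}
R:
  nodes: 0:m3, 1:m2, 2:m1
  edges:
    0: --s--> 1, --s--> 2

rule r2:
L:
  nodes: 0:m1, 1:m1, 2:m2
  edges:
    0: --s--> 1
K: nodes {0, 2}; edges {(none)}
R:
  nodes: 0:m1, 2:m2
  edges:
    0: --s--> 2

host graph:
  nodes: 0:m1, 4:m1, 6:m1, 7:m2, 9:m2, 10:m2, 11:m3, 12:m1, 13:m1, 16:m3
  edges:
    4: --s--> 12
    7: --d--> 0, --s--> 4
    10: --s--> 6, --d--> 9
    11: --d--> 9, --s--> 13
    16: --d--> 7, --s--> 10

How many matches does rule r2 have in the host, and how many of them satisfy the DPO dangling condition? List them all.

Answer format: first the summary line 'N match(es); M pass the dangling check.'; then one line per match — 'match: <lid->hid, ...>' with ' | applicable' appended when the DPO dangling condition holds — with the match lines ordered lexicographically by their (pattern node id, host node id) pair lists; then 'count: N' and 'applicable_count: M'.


3 match(es); 3 pass the dangling check.
match: 0->4, 1->12, 2->7 | applicable
match: 0->4, 1->12, 2->9 | applicable
match: 0->4, 1->12, 2->10 | applicable
count: 3
applicable_count: 3


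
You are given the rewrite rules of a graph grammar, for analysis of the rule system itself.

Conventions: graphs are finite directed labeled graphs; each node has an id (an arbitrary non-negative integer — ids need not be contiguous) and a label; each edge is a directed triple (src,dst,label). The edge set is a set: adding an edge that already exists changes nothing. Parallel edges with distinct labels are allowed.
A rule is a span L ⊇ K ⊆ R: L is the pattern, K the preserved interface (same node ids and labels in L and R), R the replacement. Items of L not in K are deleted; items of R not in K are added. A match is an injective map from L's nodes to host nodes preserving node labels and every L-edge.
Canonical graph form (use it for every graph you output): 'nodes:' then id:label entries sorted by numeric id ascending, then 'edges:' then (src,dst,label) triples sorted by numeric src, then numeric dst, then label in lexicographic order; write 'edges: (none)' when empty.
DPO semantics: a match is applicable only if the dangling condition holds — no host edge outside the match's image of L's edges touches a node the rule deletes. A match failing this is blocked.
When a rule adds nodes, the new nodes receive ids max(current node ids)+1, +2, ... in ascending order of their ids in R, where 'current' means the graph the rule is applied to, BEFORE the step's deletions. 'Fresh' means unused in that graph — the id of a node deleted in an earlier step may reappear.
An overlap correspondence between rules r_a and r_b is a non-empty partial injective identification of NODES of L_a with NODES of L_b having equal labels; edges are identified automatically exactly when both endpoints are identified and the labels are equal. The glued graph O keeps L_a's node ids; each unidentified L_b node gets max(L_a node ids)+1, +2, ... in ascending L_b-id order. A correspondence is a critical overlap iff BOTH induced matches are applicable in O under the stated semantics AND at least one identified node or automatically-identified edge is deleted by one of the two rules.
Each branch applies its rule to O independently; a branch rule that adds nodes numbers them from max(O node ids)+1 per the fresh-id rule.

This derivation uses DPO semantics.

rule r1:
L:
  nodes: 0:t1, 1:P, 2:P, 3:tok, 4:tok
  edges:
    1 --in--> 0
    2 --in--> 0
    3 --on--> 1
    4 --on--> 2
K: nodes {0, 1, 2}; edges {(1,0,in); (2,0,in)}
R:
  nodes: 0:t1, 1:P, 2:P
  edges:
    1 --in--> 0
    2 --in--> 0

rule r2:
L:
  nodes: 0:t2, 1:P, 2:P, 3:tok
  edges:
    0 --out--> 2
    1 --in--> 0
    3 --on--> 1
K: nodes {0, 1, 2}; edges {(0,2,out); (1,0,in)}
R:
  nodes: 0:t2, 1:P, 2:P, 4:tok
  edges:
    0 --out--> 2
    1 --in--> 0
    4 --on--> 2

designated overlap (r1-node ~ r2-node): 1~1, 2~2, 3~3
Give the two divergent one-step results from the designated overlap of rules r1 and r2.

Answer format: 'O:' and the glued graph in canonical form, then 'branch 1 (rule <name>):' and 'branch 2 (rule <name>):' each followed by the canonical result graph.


O:
nodes: 0:t1, 1:P, 2:P, 3:tok, 4:tok, 5:t2
edges: (1,0,in); (1,5,in); (2,0,in); (3,1,on); (4,2,on); (5,2,out)
branch 1 (rule r1):
nodes: 0:t1, 1:P, 2:P, 5:t2
edges: (1,0,in); (1,5,in); (2,0,in); (5,2,out)
branch 2 (rule r2):
nodes: 0:t1, 1:P, 2:P, 4:tok, 5:t2, 6:tok
edges: (1,0,in); (1,5,in); (2,0,in); (4,2,on); (5,2,out); (6,2,on)


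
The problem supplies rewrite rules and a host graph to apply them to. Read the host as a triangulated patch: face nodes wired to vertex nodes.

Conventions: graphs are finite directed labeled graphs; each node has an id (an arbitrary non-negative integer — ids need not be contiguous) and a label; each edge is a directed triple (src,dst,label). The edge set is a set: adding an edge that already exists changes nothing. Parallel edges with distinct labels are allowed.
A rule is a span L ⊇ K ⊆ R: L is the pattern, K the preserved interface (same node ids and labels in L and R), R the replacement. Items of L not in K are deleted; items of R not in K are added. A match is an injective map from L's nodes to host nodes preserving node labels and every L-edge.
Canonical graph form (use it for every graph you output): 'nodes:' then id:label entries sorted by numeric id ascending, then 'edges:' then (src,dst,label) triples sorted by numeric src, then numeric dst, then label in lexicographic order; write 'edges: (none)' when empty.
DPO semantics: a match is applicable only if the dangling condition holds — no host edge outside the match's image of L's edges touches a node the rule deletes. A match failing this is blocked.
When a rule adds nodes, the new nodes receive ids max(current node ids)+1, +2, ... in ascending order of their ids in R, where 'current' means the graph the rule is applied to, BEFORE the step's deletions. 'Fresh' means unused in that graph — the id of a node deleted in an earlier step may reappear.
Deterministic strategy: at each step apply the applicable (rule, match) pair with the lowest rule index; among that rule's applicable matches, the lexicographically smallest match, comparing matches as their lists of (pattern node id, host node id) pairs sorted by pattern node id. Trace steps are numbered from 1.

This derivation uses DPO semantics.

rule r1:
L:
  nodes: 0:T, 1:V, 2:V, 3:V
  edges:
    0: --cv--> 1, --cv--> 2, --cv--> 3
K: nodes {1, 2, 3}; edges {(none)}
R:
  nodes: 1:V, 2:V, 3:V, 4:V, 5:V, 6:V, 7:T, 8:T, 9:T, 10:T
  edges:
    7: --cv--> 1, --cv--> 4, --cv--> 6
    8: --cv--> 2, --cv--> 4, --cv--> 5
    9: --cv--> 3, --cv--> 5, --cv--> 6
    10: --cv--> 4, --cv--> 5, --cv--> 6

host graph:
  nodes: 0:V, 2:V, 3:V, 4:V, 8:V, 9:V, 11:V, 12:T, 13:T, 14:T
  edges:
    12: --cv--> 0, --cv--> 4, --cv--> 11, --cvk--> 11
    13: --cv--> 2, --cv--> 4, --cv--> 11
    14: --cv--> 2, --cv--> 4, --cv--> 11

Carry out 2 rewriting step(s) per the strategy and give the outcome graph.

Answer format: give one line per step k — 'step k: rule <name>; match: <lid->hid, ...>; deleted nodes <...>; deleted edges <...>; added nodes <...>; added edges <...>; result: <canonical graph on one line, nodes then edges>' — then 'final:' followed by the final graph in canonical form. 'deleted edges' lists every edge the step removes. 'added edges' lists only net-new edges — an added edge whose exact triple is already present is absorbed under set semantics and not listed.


step 1: rule r1; match: 0->13, 1->2, 2->4, 3->11; deleted nodes 13; deleted edges (13,2,cv); (13,4,cv); (13,11,cv); added nodes 15, 16, 17, 18, 19, 20, 21; added edges (18,2,cv); (18,15,cv); (18,17,cv); (19,4,cv); (19,15,cv); (19,16,cv); (20,11,cv); (20,16,cv); (20,17,cv); (21,15,cv); (21,16,cv); (21,17,cv); result: nodes: 0:V, 2:V, 3:V, 4:V, 8:V, 9:V, 11:V, 12:T, 14:T, 15:V, 16:V, 17:V, 18:T, 19:T, 20:T, 21:T edges: (12,0,cv); (12,4,cv); (12,11,cv); (12,11,cvk); (14,2,cv); (14,4,cv); (14,11,cv); (18,2,cv); (18,15,cv); (18,17,cv); (19,4,cv); (19,15,cv); (19,16,cv); (20,11,cv); (20,16,cv); (20,17,cv); (21,15,cv); (21,16,cv); (21,17,cv)
step 2: rule r1; match: 0->14, 1->2, 2->4, 3->11; deleted nodes 14; deleted edges (14,2,cv); (14,4,cv); (14,11,cv); added nodes 22, 23, 24, 25, 26, 27, 28; added edges (25,2,cv); (25,22,cv); (25,24,cv); (26,4,cv); (26,22,cv); (26,23,cv); (27,11,cv); (27,23,cv); (27,24,cv); (28,22,cv); (28,23,cv); (28,24,cv); result: nodes: 0:V, 2:V, 3:V, 4:V, 8:V, 9:V, 11:V, 12:T, 15:V, 16:V, 17:V, 18:T, 19:T, 20:T, 21:T, 22:V, 23:V, 24:V, 25:T, 26:T, 27:T, 28:T edges: (12,0,cv); (12,4,cv); (12,11,cv); (12,11,cvk); (18,2,cv); (18,15,cv); (18,17,cv); (19,4,cv); (19,15,cv); (19,16,cv); (20,11,cv); (20,16,cv); (20,17,cv); (21,15,cv); (21,16,cv); (21,17,cv); (25,2,cv); (25,22,cv); (25,24,cv); (26,4,cv); (26,22,cv); (26,23,cv); (27,11,cv); (27,23,cv); (27,24,cv); (28,22,cv); (28,23,cv); (28,24,cv)
final:
nodes: 0:V, 2:V, 3:V, 4:V, 8:V, 9:V, 11:V, 12:T, 15:V, 16:V, 17:V, 18:T, 19:T, 20:T, 21:T, 22:V, 23:V, 24:V, 25:T, 26:T, 27:T, 28:T
edges: (12,0,cv); (12,4,cv); (12,11,cv); (12,11,cvk); (18,2,cv); (18,15,cv); (18,17,cv); (19,4,cv); (19,15,cv); (19,16,cv); (20,11,cv); (20,16,cv); (20,17,cv); (21,15,cv); (21,16,cv); (21,17,cv); (25,2,cv); (25,22,cv); (25,24,cv); (26,4,cv); (26,22,cv); (26,23,cv); (27,11,cv); (27,23,cv); (27,24,cv); (28,22,cv); (28,23,cv); (28,24,cv)


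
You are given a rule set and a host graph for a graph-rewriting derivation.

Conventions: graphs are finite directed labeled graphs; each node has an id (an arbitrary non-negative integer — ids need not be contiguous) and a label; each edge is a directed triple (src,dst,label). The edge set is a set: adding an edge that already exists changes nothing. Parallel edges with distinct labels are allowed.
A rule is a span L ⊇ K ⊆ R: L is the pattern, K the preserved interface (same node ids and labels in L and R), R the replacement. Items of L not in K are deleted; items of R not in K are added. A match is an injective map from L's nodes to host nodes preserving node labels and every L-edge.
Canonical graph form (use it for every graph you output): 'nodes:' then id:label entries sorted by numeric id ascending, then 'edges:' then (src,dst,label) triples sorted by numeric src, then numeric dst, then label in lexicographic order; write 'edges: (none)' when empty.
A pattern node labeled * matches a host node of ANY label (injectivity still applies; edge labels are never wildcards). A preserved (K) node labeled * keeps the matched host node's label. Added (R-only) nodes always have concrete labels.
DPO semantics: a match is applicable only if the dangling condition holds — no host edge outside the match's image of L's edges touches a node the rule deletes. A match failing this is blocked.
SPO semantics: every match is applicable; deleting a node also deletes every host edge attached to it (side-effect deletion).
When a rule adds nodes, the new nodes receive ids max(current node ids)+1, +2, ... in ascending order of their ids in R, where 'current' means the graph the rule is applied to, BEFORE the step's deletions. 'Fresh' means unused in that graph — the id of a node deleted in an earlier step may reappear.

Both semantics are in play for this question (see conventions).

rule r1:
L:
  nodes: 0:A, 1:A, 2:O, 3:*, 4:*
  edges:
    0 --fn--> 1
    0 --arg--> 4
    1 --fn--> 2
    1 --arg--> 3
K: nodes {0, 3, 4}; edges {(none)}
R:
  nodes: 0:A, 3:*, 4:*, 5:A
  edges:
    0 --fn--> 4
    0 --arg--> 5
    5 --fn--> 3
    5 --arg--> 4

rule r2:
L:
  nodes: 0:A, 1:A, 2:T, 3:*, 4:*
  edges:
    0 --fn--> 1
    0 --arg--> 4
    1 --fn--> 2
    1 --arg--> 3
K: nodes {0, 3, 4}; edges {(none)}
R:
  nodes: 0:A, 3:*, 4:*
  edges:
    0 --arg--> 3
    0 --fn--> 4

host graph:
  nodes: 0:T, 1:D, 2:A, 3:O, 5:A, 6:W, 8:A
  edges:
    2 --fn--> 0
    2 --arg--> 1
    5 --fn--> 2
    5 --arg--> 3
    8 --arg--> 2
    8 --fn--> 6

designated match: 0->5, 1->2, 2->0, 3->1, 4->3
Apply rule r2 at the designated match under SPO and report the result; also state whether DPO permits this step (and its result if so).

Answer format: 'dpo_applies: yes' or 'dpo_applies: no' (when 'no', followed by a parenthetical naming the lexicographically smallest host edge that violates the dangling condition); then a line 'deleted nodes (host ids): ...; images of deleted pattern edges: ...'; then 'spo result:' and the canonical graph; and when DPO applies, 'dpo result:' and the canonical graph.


dpo_applies: no
(the rule deletes node 2, which keeps host edge (8,2,arg) outside the match image — the dangling condition fails, DPO blocks; SPO proceeds and side-deletes such edges)
deleted nodes (host ids): 0, 2; images of deleted pattern edges: (2,0,fn); (2,1,arg); (5,2,fn); (5,3,arg)
spo result:
nodes: 1:D, 3:O, 5:A, 6:W, 8:A
edges: (5,1,arg); (5,3,fn); (8,6,fn)


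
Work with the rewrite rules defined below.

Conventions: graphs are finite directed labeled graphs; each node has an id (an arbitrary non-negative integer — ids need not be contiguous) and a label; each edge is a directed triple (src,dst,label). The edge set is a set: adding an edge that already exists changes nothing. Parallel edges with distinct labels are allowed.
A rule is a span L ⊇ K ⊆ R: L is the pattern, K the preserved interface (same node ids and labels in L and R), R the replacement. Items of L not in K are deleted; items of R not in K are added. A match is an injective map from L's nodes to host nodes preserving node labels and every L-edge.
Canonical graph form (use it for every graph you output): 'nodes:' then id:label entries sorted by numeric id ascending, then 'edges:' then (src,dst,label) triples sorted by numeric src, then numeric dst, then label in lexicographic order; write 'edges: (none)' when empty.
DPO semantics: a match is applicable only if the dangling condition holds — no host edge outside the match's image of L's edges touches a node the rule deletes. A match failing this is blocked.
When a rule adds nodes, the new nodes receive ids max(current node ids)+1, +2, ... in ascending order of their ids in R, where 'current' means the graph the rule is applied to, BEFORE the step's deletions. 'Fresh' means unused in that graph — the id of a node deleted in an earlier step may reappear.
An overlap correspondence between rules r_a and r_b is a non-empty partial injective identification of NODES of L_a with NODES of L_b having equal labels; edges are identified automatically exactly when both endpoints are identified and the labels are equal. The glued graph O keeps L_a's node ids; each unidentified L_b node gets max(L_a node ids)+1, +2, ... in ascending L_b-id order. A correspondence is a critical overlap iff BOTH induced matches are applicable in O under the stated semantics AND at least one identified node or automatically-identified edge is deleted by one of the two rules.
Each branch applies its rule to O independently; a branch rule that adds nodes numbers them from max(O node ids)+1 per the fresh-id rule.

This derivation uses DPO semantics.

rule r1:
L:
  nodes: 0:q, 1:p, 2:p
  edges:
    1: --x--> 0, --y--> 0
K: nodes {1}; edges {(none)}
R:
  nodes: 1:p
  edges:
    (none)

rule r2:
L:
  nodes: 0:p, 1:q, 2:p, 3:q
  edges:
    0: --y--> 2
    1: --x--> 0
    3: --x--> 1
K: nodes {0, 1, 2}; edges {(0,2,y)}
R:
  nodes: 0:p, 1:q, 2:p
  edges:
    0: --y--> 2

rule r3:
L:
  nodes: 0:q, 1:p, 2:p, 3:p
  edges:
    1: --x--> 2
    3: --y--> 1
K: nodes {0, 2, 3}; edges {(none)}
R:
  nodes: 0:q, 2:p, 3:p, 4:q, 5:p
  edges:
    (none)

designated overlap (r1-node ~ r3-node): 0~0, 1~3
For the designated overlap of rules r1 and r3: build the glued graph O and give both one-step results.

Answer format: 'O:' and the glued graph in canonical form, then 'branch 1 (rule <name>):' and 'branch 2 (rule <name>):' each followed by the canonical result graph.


O:
nodes: 0:q, 1:p, 2:p, 3:p, 4:p
edges: (1,0,x); (1,0,y); (1,3,y); (3,4,x)
branch 1 (rule r1):
nodes: 1:p, 3:p, 4:p
edges: (1,3,y); (3,4,x)
branch 2 (rule r3):
nodes: 0:q, 1:p, 2:p, 4:p, 5:q, 6:p
edges: (1,0,x); (1,0,y)


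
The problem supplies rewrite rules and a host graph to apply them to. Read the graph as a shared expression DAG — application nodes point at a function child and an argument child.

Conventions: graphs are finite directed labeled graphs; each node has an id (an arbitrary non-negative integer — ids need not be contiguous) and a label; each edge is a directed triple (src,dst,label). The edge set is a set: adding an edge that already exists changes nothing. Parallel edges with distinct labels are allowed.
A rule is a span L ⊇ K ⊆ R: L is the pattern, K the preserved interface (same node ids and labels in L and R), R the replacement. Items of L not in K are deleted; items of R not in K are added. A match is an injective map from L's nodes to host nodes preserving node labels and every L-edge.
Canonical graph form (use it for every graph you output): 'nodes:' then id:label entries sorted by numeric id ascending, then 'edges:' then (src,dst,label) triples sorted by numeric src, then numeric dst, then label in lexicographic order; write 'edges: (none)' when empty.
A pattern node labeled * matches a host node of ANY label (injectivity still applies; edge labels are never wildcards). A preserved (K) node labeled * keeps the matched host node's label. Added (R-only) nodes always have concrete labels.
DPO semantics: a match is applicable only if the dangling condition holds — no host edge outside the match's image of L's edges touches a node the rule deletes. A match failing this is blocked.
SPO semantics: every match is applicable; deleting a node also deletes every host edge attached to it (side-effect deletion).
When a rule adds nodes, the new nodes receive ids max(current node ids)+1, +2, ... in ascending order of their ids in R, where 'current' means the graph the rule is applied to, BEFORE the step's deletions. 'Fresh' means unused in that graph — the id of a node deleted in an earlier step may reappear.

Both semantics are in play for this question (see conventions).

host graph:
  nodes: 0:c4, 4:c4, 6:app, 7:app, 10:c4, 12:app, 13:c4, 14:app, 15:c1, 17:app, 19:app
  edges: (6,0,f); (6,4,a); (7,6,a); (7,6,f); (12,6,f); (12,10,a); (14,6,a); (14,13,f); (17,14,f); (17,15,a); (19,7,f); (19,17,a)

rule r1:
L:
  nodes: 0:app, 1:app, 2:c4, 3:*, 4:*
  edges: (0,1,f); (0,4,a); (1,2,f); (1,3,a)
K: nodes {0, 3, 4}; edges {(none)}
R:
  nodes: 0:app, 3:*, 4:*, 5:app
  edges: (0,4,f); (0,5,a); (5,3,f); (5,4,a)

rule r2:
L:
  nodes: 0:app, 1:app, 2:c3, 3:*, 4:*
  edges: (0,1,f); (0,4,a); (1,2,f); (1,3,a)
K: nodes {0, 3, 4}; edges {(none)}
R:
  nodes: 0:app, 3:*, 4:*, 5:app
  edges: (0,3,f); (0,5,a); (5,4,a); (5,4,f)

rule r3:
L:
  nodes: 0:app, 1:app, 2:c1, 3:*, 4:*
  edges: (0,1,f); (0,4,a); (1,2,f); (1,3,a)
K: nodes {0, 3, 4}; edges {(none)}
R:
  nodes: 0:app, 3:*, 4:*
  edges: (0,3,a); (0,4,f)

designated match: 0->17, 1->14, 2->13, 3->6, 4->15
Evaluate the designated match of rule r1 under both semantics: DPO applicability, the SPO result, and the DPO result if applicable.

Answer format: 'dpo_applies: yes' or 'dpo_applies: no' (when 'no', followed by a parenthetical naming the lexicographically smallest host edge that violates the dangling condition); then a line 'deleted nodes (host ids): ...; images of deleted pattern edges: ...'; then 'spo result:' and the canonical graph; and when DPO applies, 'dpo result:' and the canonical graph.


dpo_applies: yes
deleted nodes (host ids): 13, 14; images of deleted pattern edges: (14,6,a); (14,13,f); (17,14,f); (17,15,a)
spo result:
nodes: 0:c4, 4:c4, 6:app, 7:app, 10:c4, 12:app, 15:c1, 17:app, 19:app, 20:app
edges: (6,0,f); (6,4,a); (7,6,a); (7,6,f); (12,6,f); (12,10,a); (17,15,f); (17,20,a); (19,7,f); (19,17,a); (20,6,f); (20,15,a)
dpo result:
nodes: 0:c4, 4:c4, 6:app, 7:app, 10:c4, 12:app, 15:c1, 17:app, 19:app, 20:app
edges: (6,0,f); (6,4,a); (7,6,a); (7,6,f); (12,6,f); (12,10,a); (17,15,f); (17,20,a); (19,7,f); (19,17,a); (20,6,f); (20,15,a)
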